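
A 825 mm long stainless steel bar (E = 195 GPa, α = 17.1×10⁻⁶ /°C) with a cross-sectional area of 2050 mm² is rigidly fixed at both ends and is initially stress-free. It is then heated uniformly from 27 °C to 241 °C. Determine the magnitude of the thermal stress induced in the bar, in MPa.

The supports are rigid, so the total axial strain is zero. The restrained thermal strain is ε = αΔT = 17.1×10⁻⁶ × 214 = 3659.4×10⁻⁶.
Hence σ = E·αΔT = 195×10³ × 3659.4×10⁻⁶ = 713.6 MPa, compressive.

σ ≈ 714 MPa (compressive)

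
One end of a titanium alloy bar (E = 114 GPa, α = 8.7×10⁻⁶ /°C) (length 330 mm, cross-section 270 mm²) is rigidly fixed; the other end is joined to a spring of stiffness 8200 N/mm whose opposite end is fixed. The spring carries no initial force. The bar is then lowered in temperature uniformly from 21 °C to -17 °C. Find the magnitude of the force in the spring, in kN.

P ≈ 0.822 kN

Free thermal contraction: δ_free = αΔT L = 8.7×10⁻⁶ × 38 × 330 = 0.1091 mm.
With a force P in the spring, the elastic change of the bar is PL/(AE) and that of the spring is P/k; compatibility requires their sum to equal δ_free.
So P = δ_free / [L/(AE) + 1/k] = 0.1091 / [ 330/(270×114×10³) + 1/(8200) ].
P = 0.1091 / 0.0001327 = 822.3 N.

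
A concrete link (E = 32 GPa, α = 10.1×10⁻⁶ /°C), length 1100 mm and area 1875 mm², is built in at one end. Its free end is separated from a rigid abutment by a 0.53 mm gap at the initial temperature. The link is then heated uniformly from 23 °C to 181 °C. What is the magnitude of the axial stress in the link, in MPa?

Free thermal elongation = αΔT L = 10.1×10⁻⁶ × 158 × 1100 = 1.755 mm.
After closing the 0.53 mm clearance, 1.755 − 0.53 = 1.225 mm of expansion remains to be suppressed by the wall.
That suppressed elongation corresponds to σ = E·Δ/L = 32×10³ × 1.225/1100 = 35.65 MPa.

σ ≈ 35.6 MPa (compressive)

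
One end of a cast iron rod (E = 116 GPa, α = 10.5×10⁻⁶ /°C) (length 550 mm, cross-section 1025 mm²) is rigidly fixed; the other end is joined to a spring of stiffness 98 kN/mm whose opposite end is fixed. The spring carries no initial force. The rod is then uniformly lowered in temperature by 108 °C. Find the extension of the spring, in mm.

δ ≈ 0.429 mm

Free thermal contraction: δ_free = αΔT L = 10.5×10⁻⁶ × 108 × 550 = 0.6237 mm.
Let P be the tensile force in the spring. The rod extends elastically by PL/(AE) and the spring stretches by P/k; together these equal δ_free.
P [ L/(AE) + 1/k ] = δ_free → P [ 550/(1025×116×10³) + 1/(98×10³) ] = 0.6237.
P = 0.6237 / 1.483×10⁻⁵ = 42060 N.
Spring extension = P/k = 42060/(98×10³) = 0.4292 mm.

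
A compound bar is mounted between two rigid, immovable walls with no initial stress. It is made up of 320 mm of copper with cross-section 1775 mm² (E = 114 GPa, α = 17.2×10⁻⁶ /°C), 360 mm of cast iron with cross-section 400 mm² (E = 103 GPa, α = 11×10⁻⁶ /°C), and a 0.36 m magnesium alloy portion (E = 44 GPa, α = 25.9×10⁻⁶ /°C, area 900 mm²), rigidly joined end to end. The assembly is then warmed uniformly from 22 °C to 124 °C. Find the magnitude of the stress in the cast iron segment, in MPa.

σ ≈ 247 MPa (compressive)

With the walls removed the bar would change length by δ_free = Σ αᵢΔT Lᵢ = 17.2×10⁻⁶×102×320 + 11×10⁻⁶×102×360 + 25.9×10⁻⁶×102×360 = 1.916 mm.
Since the ends are fixed, an axial force P builds up, equal in every segment, with P · Σ Lᵢ/(AᵢEᵢ) = δ_free.
The series flexibility is Σ Lᵢ/(AᵢEᵢ) = 320/(1775×114×10³) + 360/(400×103×10³) + 360/(900×44×10³) = 1.941×10⁻⁵ mm/N.
So P = 1.916 / 1.941×10⁻⁵ = 98.73 kN, compressive.
σ_{cast iron} = P / A = 98730 / 400 = 246.8 MPa.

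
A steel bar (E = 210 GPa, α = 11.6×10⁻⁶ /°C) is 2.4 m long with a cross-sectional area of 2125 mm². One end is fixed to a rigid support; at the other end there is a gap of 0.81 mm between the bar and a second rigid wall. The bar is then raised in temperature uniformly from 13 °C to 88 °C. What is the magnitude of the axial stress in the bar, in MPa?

Unrestrained expansion: δ_free = αΔT L = 11.6×10⁻⁶ × 75 × 2400 = 2.088 mm.
This exceeds the 0.81 mm gap, so the wall pushes back. The portion of expansion that must be recovered elastically is δ_free − gap = 2.088 − 0.81 = 1.278 mm.
So σ = E(δ_free − g)/L = 210×10³ × 1.278/2400 = 111.8 MPa.

σ ≈ 112 MPa (compressive)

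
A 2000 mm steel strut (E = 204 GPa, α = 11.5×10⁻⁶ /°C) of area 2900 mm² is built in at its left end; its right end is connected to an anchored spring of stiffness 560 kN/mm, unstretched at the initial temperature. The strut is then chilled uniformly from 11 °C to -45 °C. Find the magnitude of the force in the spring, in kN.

P ≈ 249 kN

Free thermal contraction: δ_free = αΔT L = 11.5×10⁻⁶ × 56 × 2000 = 1.288 mm.
With a force P in the spring, the elastic change of the strut is PL/(AE) and that of the spring is P/k; compatibility requires their sum to equal δ_free.
P [ L/(AE) + 1/k ] = δ_free → P [ 2000/(2900×204×10³) + 1/(560×10³) ] = 1.288.
P = 1.288 / 5.166×10⁻⁶ = 249300 N.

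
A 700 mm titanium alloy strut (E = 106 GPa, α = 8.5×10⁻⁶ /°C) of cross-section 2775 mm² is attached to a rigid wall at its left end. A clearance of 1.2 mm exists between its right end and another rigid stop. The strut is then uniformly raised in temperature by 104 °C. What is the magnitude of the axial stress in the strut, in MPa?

Unrestrained expansion: δ_free = αΔT L = 8.5×10⁻⁶ × 104 × 700 = 0.6188 mm.
Since δ_free = 0.619 mm is less than the 1.2 mm gap, the strut never touches the wall. No axial force develops.

σ ≈ 0 MPa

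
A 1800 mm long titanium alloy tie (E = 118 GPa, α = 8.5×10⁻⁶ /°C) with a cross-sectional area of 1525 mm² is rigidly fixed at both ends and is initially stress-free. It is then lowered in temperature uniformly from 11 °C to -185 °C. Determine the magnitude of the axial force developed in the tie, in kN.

The ends cannot move, so σ = EαΔT = 118×10³ × 8.5×10⁻⁶ × 196 = 196.6 MPa.
Axial force P = σA = 196.6 × 1525 = 299800 N = 299.8 kN, tensile.

P ≈ 300 kN (tensile)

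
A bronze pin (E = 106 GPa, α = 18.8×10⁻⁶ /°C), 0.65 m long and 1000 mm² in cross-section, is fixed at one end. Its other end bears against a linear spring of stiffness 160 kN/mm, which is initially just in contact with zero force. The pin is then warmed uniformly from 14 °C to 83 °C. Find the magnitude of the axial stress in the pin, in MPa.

If the spring were absent the pin would lengthen by αΔT L = 18.8×10⁻⁶ × 69 × 650 = 0.8432 mm.
With a force P in the spring, the elastic change of the pin is PL/(AE) and that of the spring is P/k; compatibility requires their sum to equal δ_free.
P [ L/(AE) + 1/k ] = δ_free → P [ 650/(1000×106×10³) + 1/(160×10³) ] = 0.8432.
P = 0.8432 / 1.238×10⁻⁵ = 68100 N.
σ = P/A = 68100/1000 = 68.1 MPa.

σ ≈ 68.1 MPa (compressive)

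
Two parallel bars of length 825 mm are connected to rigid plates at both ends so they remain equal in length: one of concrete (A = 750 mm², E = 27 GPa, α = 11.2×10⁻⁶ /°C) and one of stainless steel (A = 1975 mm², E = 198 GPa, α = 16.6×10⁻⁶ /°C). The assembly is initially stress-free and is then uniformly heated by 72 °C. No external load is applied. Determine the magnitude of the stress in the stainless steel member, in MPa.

σ ≈ 3.79 MPa (compressive)

Equilibrium of a rigid end plate with no external load gives equal and opposite internal forces ±P in the two members. Since α_{stainless steel} > α_{concrete}, heating drives the stainless steel into compression and the concrete into tension.
Setting the final lengths equal and cancelling L: (α₁ − α₂)ΔT = P/(A₁E₁) + P/(A₂E₂).
|α₁ − α₂|·ΔT = 5.4×10⁻⁶ × 72 = 0.0003888.
1/(A₁E₁) + 1/(A₂E₂) = 1/(750×27×10³) + 1/(1975×198×10³) = 5.194×10⁻⁸ N⁻¹.
P = 0.0003888 / 5.194×10⁻⁸ = 7486 N = 7.486 kN.
σ_{stainless steel} = P/A₂ = 7486/1975 = 3.79 MPa, compressive.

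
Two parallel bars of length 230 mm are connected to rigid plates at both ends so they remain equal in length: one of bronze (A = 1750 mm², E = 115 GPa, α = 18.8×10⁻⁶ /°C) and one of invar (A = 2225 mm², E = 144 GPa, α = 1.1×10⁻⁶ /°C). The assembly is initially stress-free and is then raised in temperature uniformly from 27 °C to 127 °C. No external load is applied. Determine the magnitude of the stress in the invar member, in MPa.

σ ≈ 98.3 MPa (tensile)

Equilibrium of a rigid end plate with no external load gives equal and opposite internal forces ±P in the two members. Since α_{bronze} > α_{invar}, heating drives the bronze into compression and the invar into tension.
Equating the net (thermal + elastic) strains gives |α₁ − α₂|·ΔT = P·[1/(A₁E₁) + 1/(A₂E₂)].
|α₁ − α₂|·ΔT = 17.7×10⁻⁶ × 100 = 0.00177.
1/(A₁E₁) + 1/(A₂E₂) = 1/(1750×115×10³) + 1/(2225×144×10³) = 8.09×10⁻⁹ N⁻¹.
P = 0.00177 / 8.09×10⁻⁹ = 218800 N = 218.8 kN.
σ_{invar} = P/A₂ = 218800/2225 = 98.33 MPa, tensile.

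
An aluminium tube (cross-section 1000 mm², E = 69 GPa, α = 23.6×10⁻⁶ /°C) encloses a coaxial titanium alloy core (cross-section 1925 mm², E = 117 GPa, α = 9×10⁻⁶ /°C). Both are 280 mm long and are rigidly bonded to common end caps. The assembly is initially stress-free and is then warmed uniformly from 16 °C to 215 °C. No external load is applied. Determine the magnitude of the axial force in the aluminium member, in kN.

Equilibrium of a rigid end plate with no external load gives equal and opposite internal forces ±P in the two members. Since α_{aluminium} > α_{titanium alloy}, heating drives the aluminium into compression and the titanium alloy into tension.
Equating the net (thermal + elastic) strains gives |α₁ − α₂|·ΔT = P·[1/(A₁E₁) + 1/(A₂E₂)].
|α₁ − α₂|·ΔT = 14.6×10⁻⁶ × 199 = 0.002905.
1/(A₁E₁) + 1/(A₂E₂) = 1/(1000×69×10³) + 1/(1925×117×10³) = 1.893×10⁻⁸ N⁻¹.
So P = 0.002905 / 1.893×10⁻⁸ = 153.5 kN.

P ≈ 153 kN (compressive in the aluminium)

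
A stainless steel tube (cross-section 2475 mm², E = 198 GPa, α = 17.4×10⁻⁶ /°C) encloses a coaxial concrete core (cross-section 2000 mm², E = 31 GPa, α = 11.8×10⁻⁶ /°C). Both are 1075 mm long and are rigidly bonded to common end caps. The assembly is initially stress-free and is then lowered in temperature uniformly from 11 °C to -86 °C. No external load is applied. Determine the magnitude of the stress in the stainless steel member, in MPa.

Both members must finish at the same length. With the larger α, the stainless steel tends to over-contract; the plates restrain it, putting the stainless steel in tension and the concrete in compression. With no external load the two internal forces are equal and opposite, magnitude P.
Equating the net (thermal + elastic) strains gives |α₁ − α₂|·ΔT = P·[1/(A₁E₁) + 1/(A₂E₂)].
|α₁ − α₂|·ΔT = 5.6×10⁻⁶ × 97 = 0.0005432.
1/(A₁E₁) + 1/(A₂E₂) = 1/(2475×198×10³) + 1/(2000×31×10³) = 1.817×10⁻⁸ N⁻¹.
So P = 0.0005432 / 1.817×10⁻⁸ = 29.9 kN.
σ_{stainless steel} = P/A₁ = 29900/2475 = 12.08 MPa, tensile.

σ ≈ 12.1 MPa (tensile)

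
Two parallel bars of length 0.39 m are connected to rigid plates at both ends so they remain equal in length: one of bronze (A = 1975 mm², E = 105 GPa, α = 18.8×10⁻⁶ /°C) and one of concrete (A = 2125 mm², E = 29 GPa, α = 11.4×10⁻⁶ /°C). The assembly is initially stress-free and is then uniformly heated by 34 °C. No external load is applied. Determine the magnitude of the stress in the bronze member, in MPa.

Equilibrium of a rigid end plate with no external load gives equal and opposite internal forces ±P in the two members. Since α_{bronze} > α_{concrete}, heating drives the bronze into compression and the concrete into tension.
Compatibility of the two members (thermal + elastic change equal): (α₁ − α₂)ΔT = P·[1/(A₁E₁) + 1/(A₂E₂)].
|α₁ − α₂|·ΔT = 7.4×10⁻⁶ × 34 = 0.0002516.
1/(A₁E₁) + 1/(A₂E₂) = 1/(1975×105×10³) + 1/(2125×29×10³) = 2.105×10⁻⁸ N⁻¹.
P = 0.0002516 / 2.105×10⁻⁸ = 11950 N = 11.95 kN.
σ_{bronze} = P/A₁ = 11950/1975 = 6.052 MPa, compressive.

σ ≈ 6.05 MPa (compressive)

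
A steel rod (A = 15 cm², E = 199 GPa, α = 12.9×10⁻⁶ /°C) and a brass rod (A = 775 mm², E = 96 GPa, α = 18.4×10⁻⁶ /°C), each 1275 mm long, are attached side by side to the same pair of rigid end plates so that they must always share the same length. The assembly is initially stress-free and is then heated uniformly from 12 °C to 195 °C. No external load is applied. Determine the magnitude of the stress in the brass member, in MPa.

σ ≈ 77.3 MPa (compressive)

The brass has the larger α, so on heating it would change length more than the steel if both were free. The rigid plates force a common final length, so the brass is put into compression and the steel into tension, with equal and opposite forces P (no external load).
Equating the net (thermal + elastic) strains gives |α₁ − α₂|·ΔT = P·[1/(A₁E₁) + 1/(A₂E₂)].
|α₁ − α₂|·ΔT = 5.5×10⁻⁶ × 183 = 0.001006.
1/(A₁E₁) + 1/(A₂E₂) = 1/(1500×199×10³) + 1/(775×96×10³) = 1.679×10⁻⁸ N⁻¹.
P = 0.001006 / 1.679×10⁻⁸ = 59940 N = 59.94 kN.
σ_{brass} = P/A₂ = 59940/775 = 77.35 MPa, compressive.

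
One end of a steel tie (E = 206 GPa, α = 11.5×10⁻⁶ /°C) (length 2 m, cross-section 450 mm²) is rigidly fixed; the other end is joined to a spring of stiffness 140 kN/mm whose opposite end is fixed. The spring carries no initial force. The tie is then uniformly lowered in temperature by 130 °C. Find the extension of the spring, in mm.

The unrestrained thermal change is αΔT L = 11.5×10⁻⁶ × 130 × 2000 = 2.99 mm.
Let P be the tensile force in the spring. The tie extends elastically by PL/(AE) and the spring stretches by P/k; together these equal δ_free.
So P = δ_free / [L/(AE) + 1/k] = 2.99 / [ 2000/(450×206×10³) + 1/(140×10³) ].
P = 2.99 / 2.872×10⁻⁵ = 104100 N.
Spring extension = P/k = 104100/(140×10³) = 0.7437 mm.

δ ≈ 0.744 mm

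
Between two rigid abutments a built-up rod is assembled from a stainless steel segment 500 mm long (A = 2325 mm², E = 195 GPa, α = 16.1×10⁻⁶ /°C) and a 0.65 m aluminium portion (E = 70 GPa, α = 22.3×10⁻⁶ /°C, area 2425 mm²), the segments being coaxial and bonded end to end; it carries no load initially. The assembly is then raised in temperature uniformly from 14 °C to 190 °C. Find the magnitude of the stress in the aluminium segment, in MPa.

Free thermal expansion of the whole bar: Σ αᵢΔT Lᵢ = 16.1×10⁻⁶×176×500 + 22.3×10⁻⁶×176×650 = 3.968 mm.
The walls prevent any net length change, so an axial force P (same in every segment) develops. Compatibility: P · Σ Lᵢ/(AᵢEᵢ) = δ_free.
The series flexibility is Σ Lᵢ/(AᵢEᵢ) = 500/(2325×195×10³) + 650/(2425×70×10³) = 4.932×10⁻⁶ mm/N.
P = 3.968 / 4.932×10⁻⁶ = 804500 N = 804.5 kN, compressive.
σ_{aluminium} = P / A = 804500 / 2425 = 331.8 MPa.

σ ≈ 332 MPa (compressive)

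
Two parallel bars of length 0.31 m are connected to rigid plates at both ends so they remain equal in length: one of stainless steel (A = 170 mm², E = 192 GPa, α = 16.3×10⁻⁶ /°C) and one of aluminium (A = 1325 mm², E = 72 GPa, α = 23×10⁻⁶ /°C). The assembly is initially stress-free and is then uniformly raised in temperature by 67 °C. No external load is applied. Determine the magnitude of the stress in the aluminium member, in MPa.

σ ≈ 8.24 MPa (compressive)

Equilibrium of a rigid end plate with no external load gives equal and opposite internal forces ±P in the two members. Since α_{aluminium} > α_{stainless steel}, heating drives the aluminium into compression and the stainless steel into tension.
Setting the final lengths equal and cancelling L: (α₁ − α₂)ΔT = P/(A₁E₁) + P/(A₂E₂).
|α₁ − α₂|·ΔT = 6.7×10⁻⁶ × 67 = 0.0004489.
1/(A₁E₁) + 1/(A₂E₂) = 1/(170×192×10³) + 1/(1325×72×10³) = 4.112×10⁻⁸ N⁻¹.
P = 0.0004489 / 4.112×10⁻⁸ = 10920 N = 10.92 kN.
σ_{aluminium} = P/A₂ = 10920/1325 = 8.239 MPa, compressive.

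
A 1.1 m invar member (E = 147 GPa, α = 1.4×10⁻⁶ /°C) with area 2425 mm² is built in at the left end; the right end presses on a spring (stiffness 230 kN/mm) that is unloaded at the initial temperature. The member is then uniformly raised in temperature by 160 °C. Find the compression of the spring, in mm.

δ ≈ 0.144 mm

If the spring were absent the member would lengthen by αΔT L = 1.4×10⁻⁶ × 160 × 1100 = 0.2464 mm.
Let P be the compressive force at the spring. The member shortens elastically by PL/(AE) and the spring compresses by P/k; together these equal δ_free.
P [ L/(AE) + 1/k ] = δ_free → P [ 1100/(2425×147×10³) + 1/(230×10³) ] = 0.2464.
P = 0.2464 / 7.434×10⁻⁶ = 33150 N.
Spring compression = P/k = 33150/(230×10³) = 0.1441 mm.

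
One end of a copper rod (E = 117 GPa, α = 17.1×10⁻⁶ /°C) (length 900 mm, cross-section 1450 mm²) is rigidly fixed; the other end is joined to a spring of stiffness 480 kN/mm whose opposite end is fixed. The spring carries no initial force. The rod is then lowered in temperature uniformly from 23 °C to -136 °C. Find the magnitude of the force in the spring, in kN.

P ≈ 331 kN

Free thermal contraction: δ_free = αΔT L = 17.1×10⁻⁶ × 159 × 900 = 2.447 mm.
With a force P in the spring, the elastic change of the rod is PL/(AE) and that of the spring is P/k; compatibility requires their sum to equal δ_free.
P [ L/(AE) + 1/k ] = δ_free → P [ 900/(1450×117×10³) + 1/(480×10³) ] = 2.447.
P = 2.447 / 7.388×10⁻⁶ = 331200 N.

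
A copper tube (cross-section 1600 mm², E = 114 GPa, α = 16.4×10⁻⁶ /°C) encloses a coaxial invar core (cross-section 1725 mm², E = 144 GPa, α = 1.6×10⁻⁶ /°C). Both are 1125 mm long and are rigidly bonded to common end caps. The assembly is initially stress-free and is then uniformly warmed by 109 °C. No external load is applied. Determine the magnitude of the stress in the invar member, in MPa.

σ ≈ 98.4 MPa (tensile)

The copper has the larger α, so on heating it would change length more than the invar if both were free. The rigid plates force a common final length, so the copper is put into compression and the invar into tension, with equal and opposite forces P (no external load).
Setting the final lengths equal and cancelling L: (α₁ − α₂)ΔT = P/(A₁E₁) + P/(A₂E₂).
|α₁ − α₂|·ΔT = 14.8×10⁻⁶ × 109 = 0.001613.
1/(A₁E₁) + 1/(A₂E₂) = 1/(1600×114×10³) + 1/(1725×144×10³) = 9.508×10⁻⁹ N⁻¹.
So P = 0.001613 / 9.508×10⁻⁹ = 169.7 kN.
σ_{invar} = P/A₂ = 169700/1725 = 98.36 MPa, tensile.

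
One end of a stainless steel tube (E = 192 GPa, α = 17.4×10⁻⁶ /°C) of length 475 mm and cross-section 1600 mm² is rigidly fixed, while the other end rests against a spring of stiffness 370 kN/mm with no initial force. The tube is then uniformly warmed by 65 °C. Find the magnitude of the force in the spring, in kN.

P ≈ 126 kN

If the spring were absent the tube would lengthen by αΔT L = 17.4×10⁻⁶ × 65 × 475 = 0.5372 mm.
With a force P in the spring, the elastic change of the tube is PL/(AE) and that of the spring is P/k; compatibility requires their sum to equal δ_free.
P [ L/(AE) + 1/k ] = δ_free → P [ 475/(1600×192×10³) + 1/(370×10³) ] = 0.5372.
P = 0.5372 / 4.249×10⁻⁶ = 126400 N.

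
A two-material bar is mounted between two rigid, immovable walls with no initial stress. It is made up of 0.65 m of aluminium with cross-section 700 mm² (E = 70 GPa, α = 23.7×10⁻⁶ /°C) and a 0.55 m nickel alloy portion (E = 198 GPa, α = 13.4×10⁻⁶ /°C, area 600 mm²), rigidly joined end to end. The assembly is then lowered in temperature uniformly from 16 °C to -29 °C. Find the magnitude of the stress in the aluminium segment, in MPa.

Free thermal contraction of the whole bar: Σ αᵢΔT Lᵢ = 23.7×10⁻⁶×45×650 + 13.4×10⁻⁶×45×550 = 1.025 mm.
The rigid supports impose zero overall length change; the single axial force P common to all segments must satisfy P Σ Lᵢ/(AᵢEᵢ) = δ_free.
The series flexibility is Σ Lᵢ/(AᵢEᵢ) = 650/(700×70×10³) + 550/(600×198×10³) = 1.789×10⁻⁵ mm/N.
P = 1.025 / 1.789×10⁻⁵ = 57270 N = 57.27 kN, tensile.
σ_{aluminium} = P / A = 57270 / 700 = 81.82 MPa.

σ ≈ 81.8 MPa (tensile)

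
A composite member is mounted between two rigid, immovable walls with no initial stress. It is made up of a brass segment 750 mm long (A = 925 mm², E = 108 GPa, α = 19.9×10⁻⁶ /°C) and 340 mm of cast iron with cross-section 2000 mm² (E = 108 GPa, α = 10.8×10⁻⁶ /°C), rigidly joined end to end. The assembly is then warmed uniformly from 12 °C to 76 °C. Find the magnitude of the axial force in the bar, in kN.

P ≈ 131 kN (compressive)

With the walls removed the bar would change length by δ_free = Σ αᵢΔT Lᵢ = 19.9×10⁻⁶×64×750 + 10.8×10⁻⁶×64×340 = 1.19 mm.
Since the ends are fixed, an axial force P builds up, equal in every segment, with P · Σ Lᵢ/(AᵢEᵢ) = δ_free.
Σ Lᵢ/(AᵢEᵢ) = 750/(925×108×10³) + 340/(2000×108×10³) = 9.082×10⁻⁶ mm/N.
P = 1.19 / 9.082×10⁻⁶ = 131100 N = 131.1 kN, compressive.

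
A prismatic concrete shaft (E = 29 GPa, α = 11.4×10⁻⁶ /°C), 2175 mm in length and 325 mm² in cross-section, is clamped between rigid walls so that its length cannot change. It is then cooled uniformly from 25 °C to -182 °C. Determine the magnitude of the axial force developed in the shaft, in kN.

With zero net strain, σ = E·αΔT = 29 GPa × 11.4×10⁻⁶ × 207 = 68.43 MPa.
Axial force P = σA = 68.43 × 325 = 22240 N = 22.24 kN, tensile.

P ≈ 22.2 kN (tensile)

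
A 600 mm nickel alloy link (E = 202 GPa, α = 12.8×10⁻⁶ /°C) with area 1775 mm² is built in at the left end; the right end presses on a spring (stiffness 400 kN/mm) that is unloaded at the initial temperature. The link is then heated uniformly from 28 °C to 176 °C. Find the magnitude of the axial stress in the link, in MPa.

σ ≈ 153 MPa (compressive)

The unrestrained thermal change is αΔT L = 12.8×10⁻⁶ × 148 × 600 = 1.137 mm.
With a force P in the spring, the elastic change of the link is PL/(AE) and that of the spring is P/k; compatibility requires their sum to equal δ_free.
P [ L/(AE) + 1/k ] = δ_free → P [ 600/(1775×202×10³) + 1/(400×10³) ] = 1.137.
P = 1.137 / 4.173×10⁻⁶ = 272400 N.
σ = P/A = 272400/1775 = 153.4 MPa.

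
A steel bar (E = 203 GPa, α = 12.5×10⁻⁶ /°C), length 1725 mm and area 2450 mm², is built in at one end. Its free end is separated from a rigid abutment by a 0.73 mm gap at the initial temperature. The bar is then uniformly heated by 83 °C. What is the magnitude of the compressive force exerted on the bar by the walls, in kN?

P ≈ 306 kN

Unrestrained expansion: δ_free = αΔT L = 12.5×10⁻⁶ × 83 × 1725 = 1.79 mm.
The gap closes (δ_free > 0.73 mm) and the wall then resists a further 1.79 − 0.73 = 1.06 mm of expansion.
That suppressed elongation corresponds to σ = E·Δ/L = 203×10³ × 1.06/1725 = 124.7 MPa.
Force on the wall = σA = 124.7 × 2450 mm² = 305.5 kN.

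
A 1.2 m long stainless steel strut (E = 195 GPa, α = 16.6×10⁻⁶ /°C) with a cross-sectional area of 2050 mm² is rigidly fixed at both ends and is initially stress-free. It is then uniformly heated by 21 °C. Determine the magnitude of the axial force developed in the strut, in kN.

P ≈ 139 kN (compressive)

With zero net strain, σ = E·αΔT = 195 GPa × 16.6×10⁻⁶ × 21 = 67.98 MPa.
Axial force P = σA = 67.98 × 2050 = 139400 N = 139.4 kN, compressive.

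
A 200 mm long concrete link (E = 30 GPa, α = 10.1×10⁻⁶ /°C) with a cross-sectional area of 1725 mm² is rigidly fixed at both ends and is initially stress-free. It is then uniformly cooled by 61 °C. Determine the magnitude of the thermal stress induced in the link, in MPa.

The supports are rigid, so the total axial strain is zero. The restrained thermal strain is ε = αΔT = 10.1×10⁻⁶ × 61 = 616.1×10⁻⁶.
The stress required to suppress this strain is σ = Eε = 30×10³ × 616.1×10⁻⁶ = 18.48 MPa, tensile since the link is trying to contract.

σ ≈ 18.5 MPa (tensile)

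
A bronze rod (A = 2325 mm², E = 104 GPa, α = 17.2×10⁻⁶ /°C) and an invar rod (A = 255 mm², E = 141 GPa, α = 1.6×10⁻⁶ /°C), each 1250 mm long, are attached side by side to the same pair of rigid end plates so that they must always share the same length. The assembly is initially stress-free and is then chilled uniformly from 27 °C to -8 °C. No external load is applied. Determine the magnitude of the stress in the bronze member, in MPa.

Both members must finish at the same length. With the larger α, the bronze tends to over-contract; the plates restrain it, putting the bronze in tension and the invar in compression. With no external load the two internal forces are equal and opposite, magnitude P.
Equating the net (thermal + elastic) strains gives |α₁ − α₂|·ΔT = P·[1/(A₁E₁) + 1/(A₂E₂)].
|α₁ − α₂|·ΔT = 15.6×10⁻⁶ × 35 = 0.000546.
1/(A₁E₁) + 1/(A₂E₂) = 1/(2325×104×10³) + 1/(255×141×10³) = 3.195×10⁻⁸ N⁻¹.
P = 0.000546 / 3.195×10⁻⁸ = 17090 N = 17.09 kN.
σ_{bronze} = P/A₁ = 17090/2325 = 7.351 MPa, tensile.

σ ≈ 7.35 MPa (tensile)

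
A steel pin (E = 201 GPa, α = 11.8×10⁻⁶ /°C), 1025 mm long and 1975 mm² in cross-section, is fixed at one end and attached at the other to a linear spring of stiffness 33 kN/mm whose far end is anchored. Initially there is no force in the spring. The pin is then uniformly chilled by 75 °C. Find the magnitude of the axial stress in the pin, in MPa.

σ ≈ 14 MPa (tensile)

The unrestrained thermal change is αΔT L = 11.8×10⁻⁶ × 75 × 1025 = 0.9071 mm.
With a force P in the spring, the elastic change of the pin is PL/(AE) and that of the spring is P/k; compatibility requires their sum to equal δ_free.
P [ L/(AE) + 1/k ] = δ_free → P [ 1025/(1975×201×10³) + 1/(33×10³) ] = 0.9071.
P = 0.9071 / 3.289×10⁻⁵ = 27580 N.
σ = P/A = 27580/1975 = 13.97 MPa.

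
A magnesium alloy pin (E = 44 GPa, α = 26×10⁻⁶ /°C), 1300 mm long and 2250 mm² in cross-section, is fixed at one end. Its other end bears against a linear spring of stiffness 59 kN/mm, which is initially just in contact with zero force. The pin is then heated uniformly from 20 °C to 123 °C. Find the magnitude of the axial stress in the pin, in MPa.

If the spring were absent the pin would lengthen by αΔT L = 26×10⁻⁶ × 103 × 1300 = 3.481 mm.
Let P be the compressive force at the spring. The pin shortens elastically by PL/(AE) and the spring compresses by P/k; together these equal δ_free.
P [ L/(AE) + 1/k ] = δ_free → P [ 1300/(2250×44×10³) + 1/(59×10³) ] = 3.481.
P = 3.481 / 3.008×10⁻⁵ = 115700 N.
σ = P/A = 115700/2250 = 51.44 MPa.

σ ≈ 51.4 MPa (compressive)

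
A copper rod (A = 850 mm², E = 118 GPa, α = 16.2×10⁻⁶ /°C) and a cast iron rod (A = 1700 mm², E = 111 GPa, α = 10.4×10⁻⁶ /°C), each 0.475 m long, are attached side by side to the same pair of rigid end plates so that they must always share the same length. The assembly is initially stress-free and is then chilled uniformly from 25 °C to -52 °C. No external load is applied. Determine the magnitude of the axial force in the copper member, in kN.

P ≈ 29.2 kN (tensile in the copper)

Equilibrium of a rigid end plate with no external load gives equal and opposite internal forces ±P in the two members. Since α_{copper} > α_{cast iron}, cooling drives the copper into tension and the cast iron into compression.
Compatibility of the two members (thermal + elastic change equal): (α₁ − α₂)ΔT = P·[1/(A₁E₁) + 1/(A₂E₂)].
|α₁ − α₂|·ΔT = 5.8×10⁻⁶ × 77 = 0.0004466.
1/(A₁E₁) + 1/(A₂E₂) = 1/(850×118×10³) + 1/(1700×111×10³) = 1.527×10⁻⁸ N⁻¹.
So P = 0.0004466 / 1.527×10⁻⁸ = 29.25 kN.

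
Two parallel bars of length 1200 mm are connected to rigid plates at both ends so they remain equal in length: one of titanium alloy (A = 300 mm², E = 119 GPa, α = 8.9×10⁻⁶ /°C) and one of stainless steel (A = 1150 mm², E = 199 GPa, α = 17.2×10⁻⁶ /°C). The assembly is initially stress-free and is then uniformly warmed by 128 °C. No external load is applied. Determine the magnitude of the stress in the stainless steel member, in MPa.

The stainless steel has the larger α, so on heating it would change length more than the titanium alloy if both were free. The rigid plates force a common final length, so the stainless steel is put into compression and the titanium alloy into tension, with equal and opposite forces P (no external load).
Equating the net (thermal + elastic) strains gives |α₁ − α₂|·ΔT = P·[1/(A₁E₁) + 1/(A₂E₂)].
|α₁ − α₂|·ΔT = 8.3×10⁻⁶ × 128 = 0.001062.
1/(A₁E₁) + 1/(A₂E₂) = 1/(300×119×10³) + 1/(1150×199×10³) = 3.238×10⁻⁸ N⁻¹.
So P = 0.001062 / 3.238×10⁻⁸ = 32.81 kN.
σ_{stainless steel} = P/A₂ = 32810/1150 = 28.53 MPa, compressive.

σ ≈ 28.5 MPa (compressive)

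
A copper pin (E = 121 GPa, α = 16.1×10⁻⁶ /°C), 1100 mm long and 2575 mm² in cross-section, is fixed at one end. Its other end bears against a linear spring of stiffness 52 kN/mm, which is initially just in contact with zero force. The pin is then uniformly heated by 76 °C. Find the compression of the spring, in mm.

The unrestrained thermal change is αΔT L = 16.1×10⁻⁶ × 76 × 1100 = 1.346 mm.
With a force P in the spring, the elastic change of the pin is PL/(AE) and that of the spring is P/k; compatibility requires their sum to equal δ_free.
P [ L/(AE) + 1/k ] = δ_free → P [ 1100/(2575×121×10³) + 1/(52×10³) ] = 1.346.
P = 1.346 / 2.276×10⁻⁵ = 59130 N.
Spring compression = P/k = 59130/(52×10³) = 1.137 mm.

δ ≈ 1.14 mm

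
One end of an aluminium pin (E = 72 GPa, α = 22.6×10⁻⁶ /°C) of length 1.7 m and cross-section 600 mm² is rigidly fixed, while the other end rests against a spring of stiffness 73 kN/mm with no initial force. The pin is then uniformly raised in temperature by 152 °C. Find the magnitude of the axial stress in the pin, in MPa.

σ ≈ 183 MPa (compressive)

If the spring were absent the pin would lengthen by αΔT L = 22.6×10⁻⁶ × 152 × 1700 = 5.84 mm.
Let P be the compressive force at the spring. The pin shortens elastically by PL/(AE) and the spring compresses by P/k; together these equal δ_free.
So P = δ_free / [L/(AE) + 1/k] = 5.84 / [ 1700/(600×72×10³) + 1/(73×10³) ].
P = 5.84 / 5.305×10⁻⁵ = 110100 N.
σ = P/A = 110100/600 = 183.5 MPa.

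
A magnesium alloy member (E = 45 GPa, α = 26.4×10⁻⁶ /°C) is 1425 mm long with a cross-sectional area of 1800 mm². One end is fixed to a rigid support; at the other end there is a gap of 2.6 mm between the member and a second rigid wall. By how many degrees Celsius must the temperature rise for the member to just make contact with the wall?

Contact occurs when the free expansion equals the gap: αΔT L = 2.6 mm.
ΔT = 2.6 / (26.4×10⁻⁶ × 1425) = 69.11 °C.

ΔT ≈ 69.1 °C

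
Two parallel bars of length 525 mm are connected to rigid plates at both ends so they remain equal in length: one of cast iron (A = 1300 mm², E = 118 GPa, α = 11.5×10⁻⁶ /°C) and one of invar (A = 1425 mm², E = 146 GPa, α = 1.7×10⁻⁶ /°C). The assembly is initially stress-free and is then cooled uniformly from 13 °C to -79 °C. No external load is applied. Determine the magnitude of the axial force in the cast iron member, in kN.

The cast iron has the larger α, so on cooling it would change length more than the invar if both were free. The rigid plates force a common final length, so the cast iron is put into tension and the invar into compression, with equal and opposite forces P (no external load).
Equating the net (thermal + elastic) strains gives |α₁ − α₂|·ΔT = P·[1/(A₁E₁) + 1/(A₂E₂)].
|α₁ − α₂|·ΔT = 9.8×10⁻⁶ × 92 = 0.0009016.
1/(A₁E₁) + 1/(A₂E₂) = 1/(1300×118×10³) + 1/(1425×146×10³) = 1.133×10⁻⁸ N⁻¹.
P = 0.0009016 / 1.133×10⁻⁸ = 79610 N = 79.61 kN.

P ≈ 79.6 kN (tensile in the cast iron)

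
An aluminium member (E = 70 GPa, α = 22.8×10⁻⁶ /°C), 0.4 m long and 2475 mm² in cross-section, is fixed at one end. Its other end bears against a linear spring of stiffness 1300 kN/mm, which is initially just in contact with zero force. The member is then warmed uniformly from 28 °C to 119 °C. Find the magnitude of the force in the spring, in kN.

P ≈ 270 kN

The unrestrained thermal change is αΔT L = 22.8×10⁻⁶ × 91 × 400 = 0.8299 mm.
Let P be the compressive force at the spring. The member shortens elastically by PL/(AE) and the spring compresses by P/k; together these equal δ_free.
So P = δ_free / [L/(AE) + 1/k] = 0.8299 / [ 400/(2475×70×10³) + 1/(1300×10³) ].
P = 0.8299 / 3.078×10⁻⁶ = 269600 N.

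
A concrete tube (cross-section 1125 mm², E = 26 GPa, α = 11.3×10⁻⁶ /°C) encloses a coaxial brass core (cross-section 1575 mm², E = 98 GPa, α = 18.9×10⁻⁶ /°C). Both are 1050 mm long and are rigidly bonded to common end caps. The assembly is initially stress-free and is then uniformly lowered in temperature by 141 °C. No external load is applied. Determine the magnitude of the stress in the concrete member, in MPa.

σ ≈ 23.4 MPa (compressive)

Both members must finish at the same length. With the larger α, the brass tends to over-contract; the plates restrain it, putting the brass in tension and the concrete in compression. With no external load the two internal forces are equal and opposite, magnitude P.
Equating the net (thermal + elastic) strains gives |α₁ − α₂|·ΔT = P·[1/(A₁E₁) + 1/(A₂E₂)].
|α₁ − α₂|·ΔT = 7.6×10⁻⁶ × 141 = 0.001072.
1/(A₁E₁) + 1/(A₂E₂) = 1/(1125×26×10³) + 1/(1575×98×10³) = 4.067×10⁻⁸ N⁻¹.
P = 0.001072 / 4.067×10⁻⁸ = 26350 N = 26.35 kN.
σ_{concrete} = P/A₁ = 26350/1125 = 23.42 MPa, compressive.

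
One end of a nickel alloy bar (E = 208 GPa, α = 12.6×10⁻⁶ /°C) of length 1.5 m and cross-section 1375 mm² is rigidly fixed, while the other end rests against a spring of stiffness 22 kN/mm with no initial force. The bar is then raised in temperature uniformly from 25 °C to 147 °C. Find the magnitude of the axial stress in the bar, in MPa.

Free thermal expansion: δ_free = αΔT L = 12.6×10⁻⁶ × 122 × 1500 = 2.306 mm.
Let P be the compressive force at the spring. The bar shortens elastically by PL/(AE) and the spring compresses by P/k; together these equal δ_free.
P [ L/(AE) + 1/k ] = δ_free → P [ 1500/(1375×208×10³) + 1/(22×10³) ] = 2.306.
P = 2.306 / 5.07×10⁻⁵ = 45480 N.
σ = P/A = 45480/1375 = 33.08 MPa.

σ ≈ 33.1 MPa (compressive)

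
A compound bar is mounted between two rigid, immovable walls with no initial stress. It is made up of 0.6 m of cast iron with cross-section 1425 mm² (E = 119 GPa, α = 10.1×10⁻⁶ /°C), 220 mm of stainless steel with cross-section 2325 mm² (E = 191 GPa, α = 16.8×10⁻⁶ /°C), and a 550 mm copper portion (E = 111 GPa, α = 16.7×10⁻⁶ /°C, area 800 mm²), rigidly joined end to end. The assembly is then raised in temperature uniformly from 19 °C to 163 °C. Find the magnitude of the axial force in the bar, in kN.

P ≈ 267 kN (compressive)

Free thermal expansion of the whole bar: Σ αᵢΔT Lᵢ = 10.1×10⁻⁶×144×600 + 16.8×10⁻⁶×144×220 + 16.7×10⁻⁶×144×550 = 2.728 mm.
The walls prevent any net length change, so an axial force P (same in every segment) develops. Compatibility: P · Σ Lᵢ/(AᵢEᵢ) = δ_free.
Σ Lᵢ/(AᵢEᵢ) = 600/(1425×119×10³) + 220/(2325×191×10³) + 550/(800×111×10³) = 1.023×10⁻⁵ mm/N.
P = 2.728 / 1.023×10⁻⁵ = 266700 N = 266.7 kN, compressive.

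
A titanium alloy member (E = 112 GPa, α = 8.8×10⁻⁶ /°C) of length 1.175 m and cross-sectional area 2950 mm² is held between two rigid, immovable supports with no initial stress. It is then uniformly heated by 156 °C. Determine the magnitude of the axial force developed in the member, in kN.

P ≈ 454 kN (compressive)

The ends cannot move, so σ = EαΔT = 112×10³ × 8.8×10⁻⁶ × 156 = 153.8 MPa.
P = AEαΔT = 2950 × 112×10³ × 8.8×10⁻⁶ × 156 = 453.6 kN (compressive).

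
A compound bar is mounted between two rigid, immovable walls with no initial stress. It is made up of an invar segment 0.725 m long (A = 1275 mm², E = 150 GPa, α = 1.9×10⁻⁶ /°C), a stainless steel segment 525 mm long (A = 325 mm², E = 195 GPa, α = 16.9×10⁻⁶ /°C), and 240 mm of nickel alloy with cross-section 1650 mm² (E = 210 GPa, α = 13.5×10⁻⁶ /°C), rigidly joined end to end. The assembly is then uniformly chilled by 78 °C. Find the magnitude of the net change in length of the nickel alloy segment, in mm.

With the walls removed the bar would change length by δ_free = Σ αᵢΔT Lᵢ = 1.9×10⁻⁶×78×725 + 16.9×10⁻⁶×78×525 + 13.5×10⁻⁶×78×240 = 1.052 mm.
The walls prevent any net length change, so an axial force P (same in every segment) develops. Compatibility: P · Σ Lᵢ/(AᵢEᵢ) = δ_free.
The series flexibility is Σ Lᵢ/(AᵢEᵢ) = 725/(1275×150×10³) + 525/(325×195×10³) + 240/(1650×210×10³) = 1.277×10⁻⁵ mm/N.
Hence P = δ_free / Σ(L/AE) = 1.052/1.277×10⁻⁵ = 82.41 kN (tensile).
For the nickel alloy segment, free thermal change = 13.5×10⁻⁶×78×240 = 0.2527 mm and elastic change from P = 82410×240/(1650×210×10³) = 0.05708 mm; these oppose, so the net change is 0.196 mm (segment shortens).

|ΔL| ≈ 0.196 mm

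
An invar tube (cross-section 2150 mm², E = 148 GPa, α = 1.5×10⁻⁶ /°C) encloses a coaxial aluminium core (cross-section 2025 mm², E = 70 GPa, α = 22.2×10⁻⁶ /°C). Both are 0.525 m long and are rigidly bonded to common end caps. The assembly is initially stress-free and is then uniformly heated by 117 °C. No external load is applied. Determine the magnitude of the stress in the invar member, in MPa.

The aluminium has the larger α, so on heating it would change length more than the invar if both were free. The rigid plates force a common final length, so the aluminium is put into compression and the invar into tension, with equal and opposite forces P (no external load).
Compatibility of the two members (thermal + elastic change equal): (α₁ − α₂)ΔT = P·[1/(A₁E₁) + 1/(A₂E₂)].
|α₁ − α₂|·ΔT = 20.7×10⁻⁶ × 117 = 0.002422.
1/(A₁E₁) + 1/(A₂E₂) = 1/(2150×148×10³) + 1/(2025×70×10³) = 1.02×10⁻⁸ N⁻¹.
So P = 0.002422 / 1.02×10⁻⁸ = 237.5 kN.
σ_{invar} = P/A₁ = 237500/2150 = 110.5 MPa, tensile.

σ ≈ 110 MPa (tensile)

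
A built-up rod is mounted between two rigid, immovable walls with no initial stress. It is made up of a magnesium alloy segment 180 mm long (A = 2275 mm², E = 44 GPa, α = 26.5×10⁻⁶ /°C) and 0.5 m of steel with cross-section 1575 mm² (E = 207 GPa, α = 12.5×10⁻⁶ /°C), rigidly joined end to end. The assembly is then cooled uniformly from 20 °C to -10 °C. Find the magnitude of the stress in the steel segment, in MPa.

σ ≈ 63 MPa (tensile)

If the supports were absent, the total length change would be Σ αᵢΔT Lᵢ = 26.5×10⁻⁶×30×180 + 12.5×10⁻⁶×30×500 = 0.3306 mm.
The rigid supports impose zero overall length change; the single axial force P common to all segments must satisfy P Σ Lᵢ/(AᵢEᵢ) = δ_free.
The series flexibility is Σ Lᵢ/(AᵢEᵢ) = 180/(2275×44×10³) + 500/(1575×207×10³) = 3.332×10⁻⁶ mm/N.
So P = 0.3306 / 3.332×10⁻⁶ = 99.22 kN, tensile.
σ_{steel} = P / A = 99220 / 1575 = 63 MPa.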